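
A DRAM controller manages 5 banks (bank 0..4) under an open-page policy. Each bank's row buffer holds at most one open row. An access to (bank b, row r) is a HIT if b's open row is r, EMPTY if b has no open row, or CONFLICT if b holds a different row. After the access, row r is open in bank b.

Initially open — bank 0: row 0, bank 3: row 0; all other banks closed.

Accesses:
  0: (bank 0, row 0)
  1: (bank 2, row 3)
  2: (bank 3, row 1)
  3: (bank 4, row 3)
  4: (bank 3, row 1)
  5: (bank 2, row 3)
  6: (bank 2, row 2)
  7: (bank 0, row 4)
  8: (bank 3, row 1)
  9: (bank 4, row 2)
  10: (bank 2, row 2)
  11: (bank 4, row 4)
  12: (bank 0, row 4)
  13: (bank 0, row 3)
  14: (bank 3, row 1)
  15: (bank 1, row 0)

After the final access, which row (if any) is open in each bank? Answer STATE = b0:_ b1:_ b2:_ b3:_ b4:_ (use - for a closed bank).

0: bank 0 row 0 — prev 0 → HIT
1: bank 2 row 3 — prev None → EMPTY
2: bank 3 row 1 — prev 0 → CONFLICT
3: bank 4 row 3 — prev None → EMPTY
4: bank 3 row 1 — prev 1 → HIT
5: bank 2 row 3 — prev 3 → HIT
6: bank 2 row 2 — prev 3 → CONFLICT
7: bank 0 row 4 — prev 0 → CONFLICT
8: bank 3 row 1 — prev 1 → HIT
9: bank 4 row 2 — prev 3 → CONFLICT
10: bank 2 row 2 — prev 2 → HIT
11: bank 4 row 4 — prev 2 → CONFLICT
12: bank 0 row 4 — prev 4 → HIT
13: bank 0 row 3 — prev 4 → CONFLICT
14: bank 3 row 1 — prev 1 → HIT
15: bank 1 row 0 — prev None → EMPTY

STATE = b0:3 b1:0 b2:2 b3:1 b4:4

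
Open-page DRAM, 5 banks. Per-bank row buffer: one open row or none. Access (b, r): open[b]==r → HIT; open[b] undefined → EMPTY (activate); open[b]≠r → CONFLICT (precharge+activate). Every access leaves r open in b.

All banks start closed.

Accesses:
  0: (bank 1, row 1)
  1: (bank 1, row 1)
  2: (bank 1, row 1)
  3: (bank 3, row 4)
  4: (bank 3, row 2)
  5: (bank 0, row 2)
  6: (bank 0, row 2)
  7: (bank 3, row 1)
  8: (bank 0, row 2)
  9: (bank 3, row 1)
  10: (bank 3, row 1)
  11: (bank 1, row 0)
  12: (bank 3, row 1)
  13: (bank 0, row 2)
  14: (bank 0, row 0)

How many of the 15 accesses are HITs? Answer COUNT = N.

COUNT = 8

0: bank 1 row 1 — prev None → EMPTY
1: bank 1 row 1 — prev 1 → HIT
2: bank 1 row 1 — prev 1 → HIT
3: bank 3 row 4 — prev None → EMPTY
4: bank 3 row 2 — prev 4 → CONFLICT
5: bank 0 row 2 — prev None → EMPTY
6: bank 0 row 2 — prev 2 → HIT
7: bank 3 row 1 — prev 2 → CONFLICT
8: bank 0 row 2 — prev 2 → HIT
9: bank 3 row 1 — prev 1 → HIT
10: bank 3 row 1 — prev 1 → HIT
11: bank 1 row 0 — prev 1 → CONFLICT
12: bank 3 row 1 — prev 1 → HIT
13: bank 0 row 2 — prev 2 → HIT
14: bank 0 row 0 — prev 2 → CONFLICT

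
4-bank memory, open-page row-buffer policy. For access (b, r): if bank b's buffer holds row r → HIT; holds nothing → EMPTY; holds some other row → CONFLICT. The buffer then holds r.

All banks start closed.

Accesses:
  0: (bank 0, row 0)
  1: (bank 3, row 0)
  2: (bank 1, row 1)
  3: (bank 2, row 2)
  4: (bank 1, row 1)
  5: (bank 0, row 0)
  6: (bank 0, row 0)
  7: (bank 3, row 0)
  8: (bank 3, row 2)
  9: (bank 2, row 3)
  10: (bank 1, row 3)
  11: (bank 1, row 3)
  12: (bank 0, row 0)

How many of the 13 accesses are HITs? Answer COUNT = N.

0: bank 0 row 0 — prev None → EMPTY
1: bank 3 row 0 — prev None → EMPTY
2: bank 1 row 1 — prev None → EMPTY
3: bank 2 row 2 — prev None → EMPTY
4: bank 1 row 1 — prev 1 → HIT
5: bank 0 row 0 — prev 0 → HIT
6: bank 0 row 0 — prev 0 → HIT
7: bank 3 row 0 — prev 0 → HIT
8: bank 3 row 2 — prev 0 → CONFLICT
9: bank 2 row 3 — prev 2 → CONFLICT
10: bank 1 row 3 — prev 1 → CONFLICT
11: bank 1 row 3 — prev 3 → HIT
12: bank 0 row 0 — prev 0 → HIT

COUNT = 6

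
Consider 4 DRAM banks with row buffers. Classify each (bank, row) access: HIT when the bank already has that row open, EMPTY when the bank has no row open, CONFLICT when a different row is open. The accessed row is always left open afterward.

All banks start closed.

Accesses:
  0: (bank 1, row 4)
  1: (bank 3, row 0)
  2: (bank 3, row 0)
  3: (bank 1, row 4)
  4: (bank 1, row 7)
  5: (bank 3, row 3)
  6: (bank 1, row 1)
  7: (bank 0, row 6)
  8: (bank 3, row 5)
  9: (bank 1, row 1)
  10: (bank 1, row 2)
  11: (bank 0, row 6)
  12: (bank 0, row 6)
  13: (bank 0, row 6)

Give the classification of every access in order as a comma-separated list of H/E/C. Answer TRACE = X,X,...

TRACE = E,E,H,H,C,C,C,E,C,H,C,H,H,H

step 0: bank1 None->4 [EMPTY]
step 1: bank3 None->0 [EMPTY]
step 2: bank3 0->0 [HIT]
step 3: bank1 4->4 [HIT]
step 4: bank1 4->7 [CONFLICT]
step 5: bank3 0->3 [CONFLICT]
step 6: bank1 7->1 [CONFLICT]
step 7: bank0 None->6 [EMPTY]
step 8: bank3 3->5 [CONFLICT]
step 9: bank1 1->1 [HIT]
step 10: bank1 1->2 [CONFLICT]
step 11: bank0 6->6 [HIT]
step 12: bank0 6->6 [HIT]
step 13: bank0 6->6 [HIT]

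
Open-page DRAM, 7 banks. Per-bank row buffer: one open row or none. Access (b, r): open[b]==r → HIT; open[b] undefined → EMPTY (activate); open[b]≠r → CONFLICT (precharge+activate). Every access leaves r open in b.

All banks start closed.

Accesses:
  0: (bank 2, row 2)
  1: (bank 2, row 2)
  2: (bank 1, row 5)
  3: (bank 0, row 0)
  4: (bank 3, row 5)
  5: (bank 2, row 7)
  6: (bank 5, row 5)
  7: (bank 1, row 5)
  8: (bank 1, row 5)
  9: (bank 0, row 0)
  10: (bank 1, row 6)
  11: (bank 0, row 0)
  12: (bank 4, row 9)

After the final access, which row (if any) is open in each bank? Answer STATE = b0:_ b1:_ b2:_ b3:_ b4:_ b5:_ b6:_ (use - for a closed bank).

  [0] b2 r2: no row ⇒ E
  [1] b2 r2: had r2 ⇒ H
  [2] b1 r5: no row ⇒ E
  [3] b0 r0: no row ⇒ E
  [4] b3 r5: no row ⇒ E
  [5] b2 r7: had r2 ⇒ C
  [6] b5 r5: no row ⇒ E
  [7] b1 r5: had r5 ⇒ H
  [8] b1 r5: had r5 ⇒ H
  [9] b0 r0: had r0 ⇒ H
  [10] b1 r6: had r5 ⇒ C
  [11] b0 r0: had r0 ⇒ H
  [12] b4 r9: no row ⇒ E

STATE = b0:0 b1:6 b2:7 b3:5 b4:9 b5:5 b6:-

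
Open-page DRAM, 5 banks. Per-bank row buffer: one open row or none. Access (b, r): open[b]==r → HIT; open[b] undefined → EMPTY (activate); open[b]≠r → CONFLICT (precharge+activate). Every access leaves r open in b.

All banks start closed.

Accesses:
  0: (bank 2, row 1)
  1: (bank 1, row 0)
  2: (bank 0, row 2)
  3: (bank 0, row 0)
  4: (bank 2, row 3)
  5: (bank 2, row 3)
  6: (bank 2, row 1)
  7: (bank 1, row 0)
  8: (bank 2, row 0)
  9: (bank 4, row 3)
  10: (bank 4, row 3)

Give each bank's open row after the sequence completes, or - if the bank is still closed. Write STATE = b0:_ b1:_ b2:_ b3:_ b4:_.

step 0: bank2 None->1 [EMPTY]
step 1: bank1 None->0 [EMPTY]
step 2: bank0 None->2 [EMPTY]
step 3: bank0 2->0 [CONFLICT]
step 4: bank2 1->3 [CONFLICT]
step 5: bank2 3->3 [HIT]
step 6: bank2 3->1 [CONFLICT]
step 7: bank1 0->0 [HIT]
step 8: bank2 1->0 [CONFLICT]
step 9: bank4 None->3 [EMPTY]
step 10: bank4 3->3 [HIT]

STATE = b0:0 b1:0 b2:0 b3:- b4:3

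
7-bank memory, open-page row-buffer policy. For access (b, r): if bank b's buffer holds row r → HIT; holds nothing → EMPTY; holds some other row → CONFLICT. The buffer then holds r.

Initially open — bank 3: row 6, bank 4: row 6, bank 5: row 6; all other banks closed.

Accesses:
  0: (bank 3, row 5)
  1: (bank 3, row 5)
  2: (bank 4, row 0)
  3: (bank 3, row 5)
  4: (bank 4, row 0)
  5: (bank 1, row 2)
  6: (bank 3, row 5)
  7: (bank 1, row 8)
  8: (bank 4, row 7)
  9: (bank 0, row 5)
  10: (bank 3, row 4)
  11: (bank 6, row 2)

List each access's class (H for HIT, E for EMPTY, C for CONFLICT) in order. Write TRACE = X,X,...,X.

#0 (3,5) C  (was 6)
#1 (3,5) H  (was 5)
#2 (4,0) C  (was 6)
#3 (3,5) H  (was 5)
#4 (4,0) H  (was 0)
#5 (1,2) E
#6 (3,5) H  (was 5)
#7 (1,8) C  (was 2)
#8 (4,7) C  (was 0)
#9 (0,5) E
#10 (3,4) C  (was 5)
#11 (6,2) E

TRACE = C,H,C,H,H,E,H,C,C,E,C,E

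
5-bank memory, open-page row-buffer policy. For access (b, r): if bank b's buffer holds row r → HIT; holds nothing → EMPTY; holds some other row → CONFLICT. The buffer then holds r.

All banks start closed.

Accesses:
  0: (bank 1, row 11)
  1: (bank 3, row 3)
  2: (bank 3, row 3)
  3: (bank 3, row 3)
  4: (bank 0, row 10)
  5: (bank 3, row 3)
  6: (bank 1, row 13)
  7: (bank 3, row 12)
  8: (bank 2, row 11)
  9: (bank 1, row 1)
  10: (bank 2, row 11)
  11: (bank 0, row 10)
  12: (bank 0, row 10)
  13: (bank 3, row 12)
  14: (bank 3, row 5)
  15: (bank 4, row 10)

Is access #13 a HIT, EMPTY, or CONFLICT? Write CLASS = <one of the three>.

CLASS = HIT

step 0: bank1 None->11 [EMPTY]
step 1: bank3 None->3 [EMPTY]
step 2: bank3 3->3 [HIT]
step 3: bank3 3->3 [HIT]
step 4: bank0 None->10 [EMPTY]
step 5: bank3 3->3 [HIT]
step 6: bank1 11->13 [CONFLICT]
step 7: bank3 3->12 [CONFLICT]
step 8: bank2 None->11 [EMPTY]
step 9: bank1 13->1 [CONFLICT]
step 10: bank2 11->11 [HIT]
step 11: bank0 10->10 [HIT]
step 12: bank0 10->10 [HIT]
step 13: bank3 12->12 [HIT]
step 14: bank3 12->5 [CONFLICT]
step 15: bank4 None->10 [EMPTY]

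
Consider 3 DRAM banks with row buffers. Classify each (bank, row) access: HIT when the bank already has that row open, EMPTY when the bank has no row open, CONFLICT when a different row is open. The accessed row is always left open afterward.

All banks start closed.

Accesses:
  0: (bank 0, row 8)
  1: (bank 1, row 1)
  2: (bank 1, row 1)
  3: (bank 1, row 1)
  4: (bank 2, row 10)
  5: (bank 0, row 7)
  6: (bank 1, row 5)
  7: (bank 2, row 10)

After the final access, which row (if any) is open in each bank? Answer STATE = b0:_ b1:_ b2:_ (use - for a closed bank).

#0 (0,8) E
#1 (1,1) E
#2 (1,1) H  (was 1)
#3 (1,1) H  (was 1)
#4 (2,10) E
#5 (0,7) C  (was 8)
#6 (1,5) C  (was 1)
#7 (2,10) H  (was 10)

STATE = b0:7 b1:5 b2:10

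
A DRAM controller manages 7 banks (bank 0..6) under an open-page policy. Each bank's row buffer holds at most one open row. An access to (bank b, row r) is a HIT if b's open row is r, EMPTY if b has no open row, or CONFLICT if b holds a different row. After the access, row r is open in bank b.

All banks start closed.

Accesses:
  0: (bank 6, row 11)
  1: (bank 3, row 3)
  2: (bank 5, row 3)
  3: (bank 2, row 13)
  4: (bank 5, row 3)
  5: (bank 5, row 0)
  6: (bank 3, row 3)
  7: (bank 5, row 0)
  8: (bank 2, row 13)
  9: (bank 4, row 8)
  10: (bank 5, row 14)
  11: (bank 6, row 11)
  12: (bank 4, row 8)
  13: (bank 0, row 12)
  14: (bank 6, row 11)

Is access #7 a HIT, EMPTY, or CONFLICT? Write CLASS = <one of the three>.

#0 (6,11) E
#1 (3,3) E
#2 (5,3) E
#3 (2,13) E
#4 (5,3) H  (was 3)
#5 (5,0) C  (was 3)
#6 (3,3) H  (was 3)
#7 (5,0) H  (was 0)
#8 (2,13) H  (was 13)
#9 (4,8) E
#10 (5,14) C  (was 0)
#11 (6,11) H  (was 11)
#12 (4,8) H  (was 8)
#13 (0,12) E
#14 (6,11) H  (was 11)

CLASS = HIT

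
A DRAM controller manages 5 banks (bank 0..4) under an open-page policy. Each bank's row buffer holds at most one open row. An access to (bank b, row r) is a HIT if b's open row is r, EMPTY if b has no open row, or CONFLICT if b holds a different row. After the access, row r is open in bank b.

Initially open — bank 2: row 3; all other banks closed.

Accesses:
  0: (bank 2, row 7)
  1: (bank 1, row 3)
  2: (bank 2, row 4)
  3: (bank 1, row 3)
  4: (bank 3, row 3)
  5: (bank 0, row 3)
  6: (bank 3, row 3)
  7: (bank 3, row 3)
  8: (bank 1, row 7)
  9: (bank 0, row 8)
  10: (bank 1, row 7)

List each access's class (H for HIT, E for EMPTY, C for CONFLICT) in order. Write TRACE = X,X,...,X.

step 0: bank2 3->7 [CONFLICT]
step 1: bank1 None->3 [EMPTY]
step 2: bank2 7->4 [CONFLICT]
step 3: bank1 3->3 [HIT]
step 4: bank3 None->3 [EMPTY]
step 5: bank0 None->3 [EMPTY]
step 6: bank3 3->3 [HIT]
step 7: bank3 3->3 [HIT]
step 8: bank1 3->7 [CONFLICT]
step 9: bank0 3->8 [CONFLICT]
step 10: bank1 7->7 [HIT]

TRACE = C,E,C,H,E,E,H,H,C,C,H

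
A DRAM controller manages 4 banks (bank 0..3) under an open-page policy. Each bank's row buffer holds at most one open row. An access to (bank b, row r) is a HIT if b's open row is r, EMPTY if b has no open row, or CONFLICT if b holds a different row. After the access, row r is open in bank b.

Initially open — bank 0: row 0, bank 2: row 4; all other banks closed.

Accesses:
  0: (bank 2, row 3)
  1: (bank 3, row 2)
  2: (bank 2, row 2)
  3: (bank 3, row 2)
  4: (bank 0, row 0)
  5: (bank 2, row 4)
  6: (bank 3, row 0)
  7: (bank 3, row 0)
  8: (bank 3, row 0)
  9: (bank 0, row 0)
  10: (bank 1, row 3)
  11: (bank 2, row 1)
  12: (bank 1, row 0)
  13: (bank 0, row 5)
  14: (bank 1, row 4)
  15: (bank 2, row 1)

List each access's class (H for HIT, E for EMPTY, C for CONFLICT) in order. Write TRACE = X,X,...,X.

#0 (2,3) C  (was 4)
#1 (3,2) E
#2 (2,2) C  (was 3)
#3 (3,2) H  (was 2)
#4 (0,0) H  (was 0)
#5 (2,4) C  (was 2)
#6 (3,0) C  (was 2)
#7 (3,0) H  (was 0)
#8 (3,0) H  (was 0)
#9 (0,0) H  (was 0)
#10 (1,3) E
#11 (2,1) C  (was 4)
#12 (1,0) C  (was 3)
#13 (0,5) C  (was 0)
#14 (1,4) C  (was 0)
#15 (2,1) H  (was 1)

TRACE = C,E,C,H,H,C,C,H,H,H,E,C,C,C,C,H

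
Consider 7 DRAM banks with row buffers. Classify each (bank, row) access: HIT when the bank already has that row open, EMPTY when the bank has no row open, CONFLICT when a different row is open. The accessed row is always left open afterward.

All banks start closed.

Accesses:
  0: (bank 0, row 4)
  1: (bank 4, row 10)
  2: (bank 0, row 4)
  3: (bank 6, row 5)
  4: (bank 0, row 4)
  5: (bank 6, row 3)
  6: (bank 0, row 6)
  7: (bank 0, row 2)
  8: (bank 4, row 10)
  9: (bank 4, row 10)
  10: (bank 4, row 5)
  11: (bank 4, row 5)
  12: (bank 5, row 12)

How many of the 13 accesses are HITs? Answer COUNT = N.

step 0: bank0 None->4 [EMPTY]
step 1: bank4 None->10 [EMPTY]
step 2: bank0 4->4 [HIT]
step 3: bank6 None->5 [EMPTY]
step 4: bank0 4->4 [HIT]
step 5: bank6 5->3 [CONFLICT]
step 6: bank0 4->6 [CONFLICT]
step 7: bank0 6->2 [CONFLICT]
step 8: bank4 10->10 [HIT]
step 9: bank4 10->10 [HIT]
step 10: bank4 10->5 [CONFLICT]
step 11: bank4 5->5 [HIT]
step 12: bank5 None->12 [EMPTY]

COUNT = 5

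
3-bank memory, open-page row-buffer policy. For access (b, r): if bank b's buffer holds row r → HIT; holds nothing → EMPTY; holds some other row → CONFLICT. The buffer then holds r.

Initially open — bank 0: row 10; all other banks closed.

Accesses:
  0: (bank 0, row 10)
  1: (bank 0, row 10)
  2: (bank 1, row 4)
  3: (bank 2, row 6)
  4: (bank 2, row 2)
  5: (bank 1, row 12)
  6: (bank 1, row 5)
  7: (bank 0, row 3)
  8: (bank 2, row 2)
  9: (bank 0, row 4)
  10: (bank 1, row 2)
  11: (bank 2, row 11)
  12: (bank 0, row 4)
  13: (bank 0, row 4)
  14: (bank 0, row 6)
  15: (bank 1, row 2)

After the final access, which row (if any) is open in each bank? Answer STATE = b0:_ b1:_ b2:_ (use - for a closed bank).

STATE = b0:6 b1:2 b2:11

0: bank 0 row 10 — prev 10 → HIT
1: bank 0 row 10 — prev 10 → HIT
2: bank 1 row 4 — prev None → EMPTY
3: bank 2 row 6 — prev None → EMPTY
4: bank 2 row 2 — prev 6 → CONFLICT
5: bank 1 row 12 — prev 4 → CONFLICT
6: bank 1 row 5 — prev 12 → CONFLICT
7: bank 0 row 3 — prev 10 → CONFLICT
8: bank 2 row 2 — prev 2 → HIT
9: bank 0 row 4 — prev 3 → CONFLICT
10: bank 1 row 2 — prev 5 → CONFLICT
11: bank 2 row 11 — prev 2 → CONFLICT
12: bank 0 row 4 — prev 4 → HIT
13: bank 0 row 4 — prev 4 → HIT
14: bank 0 row 6 — prev 4 → CONFLICT
15: bank 1 row 2 — prev 2 → HIT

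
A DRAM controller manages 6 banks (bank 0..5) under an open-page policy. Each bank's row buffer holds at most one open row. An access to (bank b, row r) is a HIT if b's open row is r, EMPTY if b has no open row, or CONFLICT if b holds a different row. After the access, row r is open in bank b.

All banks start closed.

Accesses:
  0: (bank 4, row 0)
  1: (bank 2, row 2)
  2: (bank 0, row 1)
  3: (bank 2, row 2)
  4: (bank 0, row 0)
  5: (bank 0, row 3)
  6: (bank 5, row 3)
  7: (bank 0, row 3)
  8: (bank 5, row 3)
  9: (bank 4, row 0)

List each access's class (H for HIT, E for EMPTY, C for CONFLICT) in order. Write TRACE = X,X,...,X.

TRACE = E,E,E,H,C,C,E,H,H,H

  [0] b4 r0: no row ⇒ E
  [1] b2 r2: no row ⇒ E
  [2] b0 r1: no row ⇒ E
  [3] b2 r2: had r2 ⇒ H
  [4] b0 r0: had r1 ⇒ C
  [5] b0 r3: had r0 ⇒ C
  [6] b5 r3: no row ⇒ E
  [7] b0 r3: had r3 ⇒ H
  [8] b5 r3: had r3 ⇒ H
  [9] b4 r0: had r0 ⇒ H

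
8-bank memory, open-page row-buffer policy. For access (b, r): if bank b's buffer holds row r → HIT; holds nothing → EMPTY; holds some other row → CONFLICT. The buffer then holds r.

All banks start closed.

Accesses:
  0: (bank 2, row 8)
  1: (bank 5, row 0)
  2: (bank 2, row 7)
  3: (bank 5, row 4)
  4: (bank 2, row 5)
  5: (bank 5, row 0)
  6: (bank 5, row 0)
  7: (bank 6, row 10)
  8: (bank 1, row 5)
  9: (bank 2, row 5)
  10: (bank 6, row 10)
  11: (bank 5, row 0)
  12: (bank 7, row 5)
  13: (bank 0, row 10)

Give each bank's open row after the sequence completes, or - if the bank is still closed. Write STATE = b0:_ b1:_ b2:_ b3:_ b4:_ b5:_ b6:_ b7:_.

STATE = b0:10 b1:5 b2:5 b3:- b4:- b5:0 b6:10 b7:5

0: bank 2 row 8 — prev None → EMPTY
1: bank 5 row 0 — prev None → EMPTY
2: bank 2 row 7 — prev 8 → CONFLICT
3: bank 5 row 4 — prev 0 → CONFLICT
4: bank 2 row 5 — prev 7 → CONFLICT
5: bank 5 row 0 — prev 4 → CONFLICT
6: bank 5 row 0 — prev 0 → HIT
7: bank 6 row 10 — prev None → EMPTY
8: bank 1 row 5 — prev None → EMPTY
9: bank 2 row 5 — prev 5 → HIT
10: bank 6 row 10 — prev 10 → HIT
11: bank 5 row 0 — prev 0 → HIT
12: bank 7 row 5 — prev None → EMPTY
13: bank 0 row 10 — prev None → EMPTY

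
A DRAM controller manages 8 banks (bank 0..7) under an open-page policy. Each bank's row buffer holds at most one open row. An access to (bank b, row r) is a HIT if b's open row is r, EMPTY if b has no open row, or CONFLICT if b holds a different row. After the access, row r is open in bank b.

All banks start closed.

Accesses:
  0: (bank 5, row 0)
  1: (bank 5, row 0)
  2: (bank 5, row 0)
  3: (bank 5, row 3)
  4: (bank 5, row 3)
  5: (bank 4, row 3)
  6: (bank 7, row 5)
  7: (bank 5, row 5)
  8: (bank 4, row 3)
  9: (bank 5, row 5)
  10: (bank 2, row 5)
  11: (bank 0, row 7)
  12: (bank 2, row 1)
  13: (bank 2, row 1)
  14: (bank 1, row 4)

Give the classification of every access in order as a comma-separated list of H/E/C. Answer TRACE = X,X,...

TRACE = E,H,H,C,H,E,E,C,H,H,E,E,C,H,E

  [0] b5 r0: no row ⇒ E
  [1] b5 r0: had r0 ⇒ H
  [2] b5 r0: had r0 ⇒ H
  [3] b5 r3: had r0 ⇒ C
  [4] b5 r3: had r3 ⇒ H
  [5] b4 r3: no row ⇒ E
  [6] b7 r5: no row ⇒ E
  [7] b5 r5: had r3 ⇒ C
  [8] b4 r3: had r3 ⇒ H
  [9] b5 r5: had r5 ⇒ H
  [10] b2 r5: no row ⇒ E
  [11] b0 r7: no row ⇒ E
  [12] b2 r1: had r5 ⇒ C
  [13] b2 r1: had r1 ⇒ H
  [14] b1 r4: no row ⇒ E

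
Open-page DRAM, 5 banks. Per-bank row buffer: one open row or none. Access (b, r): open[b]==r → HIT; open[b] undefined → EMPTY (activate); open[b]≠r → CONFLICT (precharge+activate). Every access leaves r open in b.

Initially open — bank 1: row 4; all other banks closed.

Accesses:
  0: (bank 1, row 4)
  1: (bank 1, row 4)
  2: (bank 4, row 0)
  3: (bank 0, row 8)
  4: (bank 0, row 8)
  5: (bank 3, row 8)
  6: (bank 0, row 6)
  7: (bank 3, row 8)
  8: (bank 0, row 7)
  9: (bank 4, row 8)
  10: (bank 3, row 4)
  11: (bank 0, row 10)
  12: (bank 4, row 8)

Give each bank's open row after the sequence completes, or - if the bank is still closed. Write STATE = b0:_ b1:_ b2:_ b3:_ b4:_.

STATE = b0:10 b1:4 b2:- b3:4 b4:8

step 0: bank1 4->4 [HIT]
step 1: bank1 4->4 [HIT]
step 2: bank4 None->0 [EMPTY]
step 3: bank0 None->8 [EMPTY]
step 4: bank0 8->8 [HIT]
step 5: bank3 None->8 [EMPTY]
step 6: bank0 8->6 [CONFLICT]
step 7: bank3 8->8 [HIT]
step 8: bank0 6->7 [CONFLICT]
step 9: bank4 0->8 [CONFLICT]
step 10: bank3 8->4 [CONFLICT]
step 11: bank0 7->10 [CONFLICT]
step 12: bank4 8->8 [HIT]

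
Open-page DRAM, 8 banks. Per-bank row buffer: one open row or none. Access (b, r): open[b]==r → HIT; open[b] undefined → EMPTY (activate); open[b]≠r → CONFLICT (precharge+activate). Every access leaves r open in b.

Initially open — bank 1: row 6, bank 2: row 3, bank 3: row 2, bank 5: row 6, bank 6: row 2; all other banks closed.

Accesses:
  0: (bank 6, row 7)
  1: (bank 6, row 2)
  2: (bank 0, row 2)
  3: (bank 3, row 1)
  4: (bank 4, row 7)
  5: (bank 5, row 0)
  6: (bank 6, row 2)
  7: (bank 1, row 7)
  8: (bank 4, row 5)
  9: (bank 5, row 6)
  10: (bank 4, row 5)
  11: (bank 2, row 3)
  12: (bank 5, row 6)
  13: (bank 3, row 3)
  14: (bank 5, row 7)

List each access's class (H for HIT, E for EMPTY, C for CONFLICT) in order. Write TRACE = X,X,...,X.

TRACE = C,C,E,C,E,C,H,C,C,C,H,H,H,C,C

  [0] b6 r7: had r2 ⇒ C
  [1] b6 r2: had r7 ⇒ C
  [2] b0 r2: no row ⇒ E
  [3] b3 r1: had r2 ⇒ C
  [4] b4 r7: no row ⇒ E
  [5] b5 r0: had r6 ⇒ C
  [6] b6 r2: had r2 ⇒ H
  [7] b1 r7: had r6 ⇒ C
  [8] b4 r5: had r7 ⇒ C
  [9] b5 r6: had r0 ⇒ C
  [10] b4 r5: had r5 ⇒ H
  [11] b2 r3: had r3 ⇒ H
  [12] b5 r6: had r6 ⇒ H
  [13] b3 r3: had r1 ⇒ C
  [14] b5 r7: had r6 ⇒ C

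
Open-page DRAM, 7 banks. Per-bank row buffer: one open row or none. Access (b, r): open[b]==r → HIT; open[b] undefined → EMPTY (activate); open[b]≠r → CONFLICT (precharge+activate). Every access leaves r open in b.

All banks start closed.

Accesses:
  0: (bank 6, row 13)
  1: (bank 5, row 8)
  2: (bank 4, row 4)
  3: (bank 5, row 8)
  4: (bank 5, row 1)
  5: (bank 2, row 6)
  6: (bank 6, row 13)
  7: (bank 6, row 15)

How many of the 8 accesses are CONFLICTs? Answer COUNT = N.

COUNT = 2

#0 (6,13) E
#1 (5,8) E
#2 (4,4) E
#3 (5,8) H  (was 8)
#4 (5,1) C  (was 8)
#5 (2,6) E
#6 (6,13) H  (was 13)
#7 (6,15) C  (was 13)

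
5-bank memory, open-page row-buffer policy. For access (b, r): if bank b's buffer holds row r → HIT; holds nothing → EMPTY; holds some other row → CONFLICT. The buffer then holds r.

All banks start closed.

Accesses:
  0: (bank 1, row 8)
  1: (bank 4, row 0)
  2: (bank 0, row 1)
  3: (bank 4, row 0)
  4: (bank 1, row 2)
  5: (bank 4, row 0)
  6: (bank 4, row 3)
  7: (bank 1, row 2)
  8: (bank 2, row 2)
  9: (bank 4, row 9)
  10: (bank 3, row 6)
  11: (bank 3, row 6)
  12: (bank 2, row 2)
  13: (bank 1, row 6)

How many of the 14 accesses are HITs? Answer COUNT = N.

COUNT = 5

  [0] b1 r8: no row ⇒ E
  [1] b4 r0: no row ⇒ E
  [2] b0 r1: no row ⇒ E
  [3] b4 r0: had r0 ⇒ H
  [4] b1 r2: had r8 ⇒ C
  [5] b4 r0: had r0 ⇒ H
  [6] b4 r3: had r0 ⇒ C
  [7] b1 r2: had r2 ⇒ H
  [8] b2 r2: no row ⇒ E
  [9] b4 r9: had r3 ⇒ C
  [10] b3 r6: no row ⇒ E
  [11] b3 r6: had r6 ⇒ H
  [12] b2 r2: had r2 ⇒ H
  [13] b1 r6: had r2 ⇒ C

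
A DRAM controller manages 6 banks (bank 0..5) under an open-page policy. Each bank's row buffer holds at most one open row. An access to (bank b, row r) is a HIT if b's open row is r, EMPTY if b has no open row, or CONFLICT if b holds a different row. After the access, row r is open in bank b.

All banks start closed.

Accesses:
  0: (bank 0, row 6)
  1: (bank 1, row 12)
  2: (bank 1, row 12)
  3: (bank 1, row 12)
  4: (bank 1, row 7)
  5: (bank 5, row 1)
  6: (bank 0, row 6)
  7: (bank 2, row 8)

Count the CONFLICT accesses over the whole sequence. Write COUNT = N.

COUNT = 1

  [0] b0 r6: no row ⇒ E
  [1] b1 r12: no row ⇒ E
  [2] b1 r12: had r12 ⇒ H
  [3] b1 r12: had r12 ⇒ H
  [4] b1 r7: had r12 ⇒ C
  [5] b5 r1: no row ⇒ E
  [6] b0 r6: had r6 ⇒ H
  [7] b2 r8: no row ⇒ E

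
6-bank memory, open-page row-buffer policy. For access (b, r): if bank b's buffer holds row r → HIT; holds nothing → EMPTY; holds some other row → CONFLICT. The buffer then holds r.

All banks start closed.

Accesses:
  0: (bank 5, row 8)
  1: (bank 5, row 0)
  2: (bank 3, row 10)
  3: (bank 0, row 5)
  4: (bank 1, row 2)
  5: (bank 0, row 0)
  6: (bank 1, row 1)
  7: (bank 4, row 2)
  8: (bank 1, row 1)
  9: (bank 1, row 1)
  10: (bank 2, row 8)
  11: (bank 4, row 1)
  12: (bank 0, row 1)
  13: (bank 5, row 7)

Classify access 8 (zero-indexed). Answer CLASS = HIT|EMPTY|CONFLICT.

CLASS = HIT

0: bank 5 row 8 — prev None → EMPTY
1: bank 5 row 0 — prev 8 → CONFLICT
2: bank 3 row 10 — prev None → EMPTY
3: bank 0 row 5 — prev None → EMPTY
4: bank 1 row 2 — prev None → EMPTY
5: bank 0 row 0 — prev 5 → CONFLICT
6: bank 1 row 1 — prev 2 → CONFLICT
7: bank 4 row 2 — prev None → EMPTY
8: bank 1 row 1 — prev 1 → HIT
9: bank 1 row 1 — prev 1 → HIT
10: bank 2 row 8 — prev None → EMPTY
11: bank 4 row 1 — prev 2 → CONFLICT
12: bank 0 row 1 — prev 0 → CONFLICT
13: bank 5 row 7 — prev 0 → CONFLICT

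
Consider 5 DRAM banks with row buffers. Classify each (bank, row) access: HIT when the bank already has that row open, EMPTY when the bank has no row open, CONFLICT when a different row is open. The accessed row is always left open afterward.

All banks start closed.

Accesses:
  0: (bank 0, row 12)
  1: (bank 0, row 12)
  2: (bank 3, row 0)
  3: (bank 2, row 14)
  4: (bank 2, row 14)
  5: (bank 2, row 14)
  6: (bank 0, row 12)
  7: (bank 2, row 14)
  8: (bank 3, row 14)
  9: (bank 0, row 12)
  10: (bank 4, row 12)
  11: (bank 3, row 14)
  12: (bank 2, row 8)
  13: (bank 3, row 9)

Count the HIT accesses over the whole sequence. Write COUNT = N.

COUNT = 7

  [0] b0 r12: no row ⇒ E
  [1] b0 r12: had r12 ⇒ H
  [2] b3 r0: no row ⇒ E
  [3] b2 r14: no row ⇒ E
  [4] b2 r14: had r14 ⇒ H
  [5] b2 r14: had r14 ⇒ H
  [6] b0 r12: had r12 ⇒ H
  [7] b2 r14: had r14 ⇒ H
  [8] b3 r14: had r0 ⇒ C
  [9] b0 r12: had r12 ⇒ H
  [10] b4 r12: no row ⇒ E
  [11] b3 r14: had r14 ⇒ H
  [12] b2 r8: had r14 ⇒ C
  [13] b3 r9: had r14 ⇒ C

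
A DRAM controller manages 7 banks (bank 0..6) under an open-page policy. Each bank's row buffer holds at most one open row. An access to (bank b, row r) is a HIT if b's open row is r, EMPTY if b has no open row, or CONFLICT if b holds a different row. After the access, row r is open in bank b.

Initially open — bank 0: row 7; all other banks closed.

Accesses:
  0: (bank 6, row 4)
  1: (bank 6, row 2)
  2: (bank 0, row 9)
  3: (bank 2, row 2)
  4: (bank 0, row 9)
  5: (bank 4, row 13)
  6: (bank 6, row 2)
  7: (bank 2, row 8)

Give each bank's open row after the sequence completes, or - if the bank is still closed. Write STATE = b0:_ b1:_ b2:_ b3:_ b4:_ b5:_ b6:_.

STATE = b0:9 b1:- b2:8 b3:- b4:13 b5:- b6:2

  [0] b6 r4: no row ⇒ E
  [1] b6 r2: had r4 ⇒ C
  [2] b0 r9: had r7 ⇒ C
  [3] b2 r2: no row ⇒ E
  [4] b0 r9: had r9 ⇒ H
  [5] b4 r13: no row ⇒ E
  [6] b6 r2: had r2 ⇒ H
  [7] b2 r8: had r2 ⇒ C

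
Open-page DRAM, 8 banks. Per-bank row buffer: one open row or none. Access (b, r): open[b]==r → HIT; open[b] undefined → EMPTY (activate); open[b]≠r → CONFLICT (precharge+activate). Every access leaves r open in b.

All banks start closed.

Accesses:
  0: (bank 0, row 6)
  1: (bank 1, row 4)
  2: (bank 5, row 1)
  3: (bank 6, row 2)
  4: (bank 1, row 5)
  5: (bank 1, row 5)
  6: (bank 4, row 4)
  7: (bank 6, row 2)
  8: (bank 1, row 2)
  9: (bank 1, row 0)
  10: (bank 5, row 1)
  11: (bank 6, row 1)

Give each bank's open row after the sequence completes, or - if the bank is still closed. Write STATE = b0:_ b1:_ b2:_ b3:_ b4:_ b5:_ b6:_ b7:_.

  [0] b0 r6: no row ⇒ E
  [1] b1 r4: no row ⇒ E
  [2] b5 r1: no row ⇒ E
  [3] b6 r2: no row ⇒ E
  [4] b1 r5: had r4 ⇒ C
  [5] b1 r5: had r5 ⇒ H
  [6] b4 r4: no row ⇒ E
  [7] b6 r2: had r2 ⇒ H
  [8] b1 r2: had r5 ⇒ C
  [9] b1 r0: had r2 ⇒ C
  [10] b5 r1: had r1 ⇒ H
  [11] b6 r1: had r2 ⇒ C

STATE = b0:6 b1:0 b2:- b3:- b4:4 b5:1 b6:1 b7:-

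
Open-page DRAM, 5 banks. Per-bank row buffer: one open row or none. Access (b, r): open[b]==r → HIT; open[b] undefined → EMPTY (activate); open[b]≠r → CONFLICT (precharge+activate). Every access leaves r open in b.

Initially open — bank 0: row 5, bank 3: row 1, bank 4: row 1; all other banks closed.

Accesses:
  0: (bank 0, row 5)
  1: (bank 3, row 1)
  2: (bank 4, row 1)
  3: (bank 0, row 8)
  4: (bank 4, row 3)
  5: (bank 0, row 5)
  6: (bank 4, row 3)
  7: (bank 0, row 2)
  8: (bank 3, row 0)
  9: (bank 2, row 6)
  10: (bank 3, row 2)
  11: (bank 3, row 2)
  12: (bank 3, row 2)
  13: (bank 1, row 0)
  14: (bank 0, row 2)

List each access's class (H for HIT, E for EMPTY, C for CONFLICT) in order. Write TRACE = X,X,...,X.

TRACE = H,H,H,C,C,C,H,C,C,E,C,H,H,E,H

step 0: bank0 5->5 [HIT]
step 1: bank3 1->1 [HIT]
step 2: bank4 1->1 [HIT]
step 3: bank0 5->8 [CONFLICT]
step 4: bank4 1->3 [CONFLICT]
step 5: bank0 8->5 [CONFLICT]
step 6: bank4 3->3 [HIT]
step 7: bank0 5->2 [CONFLICT]
step 8: bank3 1->0 [CONFLICT]
step 9: bank2 None->6 [EMPTY]
step 10: bank3 0->2 [CONFLICT]
step 11: bank3 2->2 [HIT]
step 12: bank3 2->2 [HIT]
step 13: bank1 None->0 [EMPTY]
step 14: bank0 2->2 [HIT]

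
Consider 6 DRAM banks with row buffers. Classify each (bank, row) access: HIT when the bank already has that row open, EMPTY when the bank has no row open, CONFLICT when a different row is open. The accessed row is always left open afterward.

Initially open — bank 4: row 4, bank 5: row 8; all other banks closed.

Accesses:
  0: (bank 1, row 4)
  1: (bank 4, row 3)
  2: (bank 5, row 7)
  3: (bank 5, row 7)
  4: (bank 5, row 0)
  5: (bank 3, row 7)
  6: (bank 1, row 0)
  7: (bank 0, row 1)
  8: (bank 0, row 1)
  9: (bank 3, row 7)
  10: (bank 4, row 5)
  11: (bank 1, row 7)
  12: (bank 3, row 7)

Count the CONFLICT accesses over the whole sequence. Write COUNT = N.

#0 (1,4) E
#1 (4,3) C  (was 4)
#2 (5,7) C  (was 8)
#3 (5,7) H  (was 7)
#4 (5,0) C  (was 7)
#5 (3,7) E
#6 (1,0) C  (was 4)
#7 (0,1) E
#8 (0,1) H  (was 1)
#9 (3,7) H  (was 7)
#10 (4,5) C  (was 3)
#11 (1,7) C  (was 0)
#12 (3,7) H  (was 7)

COUNT = 6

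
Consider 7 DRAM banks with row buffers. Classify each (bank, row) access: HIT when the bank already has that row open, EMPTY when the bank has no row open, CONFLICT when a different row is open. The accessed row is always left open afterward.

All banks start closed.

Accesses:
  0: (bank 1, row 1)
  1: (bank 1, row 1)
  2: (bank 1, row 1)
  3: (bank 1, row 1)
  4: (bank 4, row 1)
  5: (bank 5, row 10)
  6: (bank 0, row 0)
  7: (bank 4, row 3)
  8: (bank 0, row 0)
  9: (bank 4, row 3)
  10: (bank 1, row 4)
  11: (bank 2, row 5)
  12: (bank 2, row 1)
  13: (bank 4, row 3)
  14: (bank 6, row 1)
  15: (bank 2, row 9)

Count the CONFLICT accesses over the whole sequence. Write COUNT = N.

COUNT = 4

0: bank 1 row 1 — prev None → EMPTY
1: bank 1 row 1 — prev 1 → HIT
2: bank 1 row 1 — prev 1 → HIT
3: bank 1 row 1 — prev 1 → HIT
4: bank 4 row 1 — prev None → EMPTY
5: bank 5 row 10 — prev None → EMPTY
6: bank 0 row 0 — prev None → EMPTY
7: bank 4 row 3 — prev 1 → CONFLICT
8: bank 0 row 0 — prev 0 → HIT
9: bank 4 row 3 — prev 3 → HIT
10: bank 1 row 4 — prev 1 → CONFLICT
11: bank 2 row 5 — prev None → EMPTY
12: bank 2 row 1 — prev 5 → CONFLICT
13: bank 4 row 3 — prev 3 → HIT
14: bank 6 row 1 — prev None → EMPTY
15: bank 2 row 9 — prev 1 → CONFLICT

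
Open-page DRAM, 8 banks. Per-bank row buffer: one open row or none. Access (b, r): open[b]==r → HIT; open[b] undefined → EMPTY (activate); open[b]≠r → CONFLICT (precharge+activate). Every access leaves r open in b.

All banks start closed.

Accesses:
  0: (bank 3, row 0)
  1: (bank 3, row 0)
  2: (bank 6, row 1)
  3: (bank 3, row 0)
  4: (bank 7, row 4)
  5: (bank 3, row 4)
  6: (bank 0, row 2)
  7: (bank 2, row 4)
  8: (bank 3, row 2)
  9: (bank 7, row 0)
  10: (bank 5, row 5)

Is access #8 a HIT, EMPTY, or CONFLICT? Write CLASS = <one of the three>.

  [0] b3 r0: no row ⇒ E
  [1] b3 r0: had r0 ⇒ H
  [2] b6 r1: no row ⇒ E
  [3] b3 r0: had r0 ⇒ H
  [4] b7 r4: no row ⇒ E
  [5] b3 r4: had r0 ⇒ C
  [6] b0 r2: no row ⇒ E
  [7] b2 r4: no row ⇒ E
  [8] b3 r2: had r4 ⇒ C
  [9] b7 r0: had r4 ⇒ C
  [10] b5 r5: no row ⇒ E

CLASS = CONFLICT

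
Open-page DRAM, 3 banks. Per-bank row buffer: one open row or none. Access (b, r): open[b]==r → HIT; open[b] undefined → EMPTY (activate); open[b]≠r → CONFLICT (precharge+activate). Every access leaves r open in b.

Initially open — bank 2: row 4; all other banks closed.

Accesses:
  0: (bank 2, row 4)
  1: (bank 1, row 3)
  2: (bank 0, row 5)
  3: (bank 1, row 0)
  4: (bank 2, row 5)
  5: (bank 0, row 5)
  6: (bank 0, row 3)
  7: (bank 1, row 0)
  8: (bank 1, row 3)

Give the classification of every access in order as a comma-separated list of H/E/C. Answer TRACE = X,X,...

TRACE = H,E,E,C,C,H,C,H,C

#0 (2,4) H  (was 4)
#1 (1,3) E
#2 (0,5) E
#3 (1,0) C  (was 3)
#4 (2,5) C  (was 4)
#5 (0,5) H  (was 5)
#6 (0,3) C  (was 5)
#7 (1,0) H  (was 0)
#8 (1,3) C  (was 0)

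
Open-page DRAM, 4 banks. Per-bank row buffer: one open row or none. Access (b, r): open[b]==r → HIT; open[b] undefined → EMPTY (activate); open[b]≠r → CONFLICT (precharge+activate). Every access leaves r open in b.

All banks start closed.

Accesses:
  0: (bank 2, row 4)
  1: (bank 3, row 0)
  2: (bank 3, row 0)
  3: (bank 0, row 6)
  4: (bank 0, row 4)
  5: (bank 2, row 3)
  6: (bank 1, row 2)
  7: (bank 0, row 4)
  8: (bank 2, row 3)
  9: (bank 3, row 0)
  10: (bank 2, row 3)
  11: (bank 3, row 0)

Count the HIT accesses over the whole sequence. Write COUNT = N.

COUNT = 6

step 0: bank2 None->4 [EMPTY]
step 1: bank3 None->0 [EMPTY]
step 2: bank3 0->0 [HIT]
step 3: bank0 None->6 [EMPTY]
step 4: bank0 6->4 [CONFLICT]
step 5: bank2 4->3 [CONFLICT]
step 6: bank1 None->2 [EMPTY]
step 7: bank0 4->4 [HIT]
step 8: bank2 3->3 [HIT]
step 9: bank3 0->0 [HIT]
step 10: bank2 3->3 [HIT]
step 11: bank3 0->0 [HIT]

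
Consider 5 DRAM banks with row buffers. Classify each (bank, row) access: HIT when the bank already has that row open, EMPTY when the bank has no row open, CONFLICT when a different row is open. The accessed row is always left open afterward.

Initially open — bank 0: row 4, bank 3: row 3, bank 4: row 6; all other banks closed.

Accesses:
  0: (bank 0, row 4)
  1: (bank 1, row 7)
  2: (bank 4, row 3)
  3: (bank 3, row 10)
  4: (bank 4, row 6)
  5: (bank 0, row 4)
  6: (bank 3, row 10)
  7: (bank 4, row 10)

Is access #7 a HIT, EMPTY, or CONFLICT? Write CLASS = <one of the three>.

#0 (0,4) H  (was 4)
#1 (1,7) E
#2 (4,3) C  (was 6)
#3 (3,10) C  (was 3)
#4 (4,6) C  (was 3)
#5 (0,4) H  (was 4)
#6 (3,10) H  (was 10)
#7 (4,10) C  (was 6)

CLASS = CONFLICT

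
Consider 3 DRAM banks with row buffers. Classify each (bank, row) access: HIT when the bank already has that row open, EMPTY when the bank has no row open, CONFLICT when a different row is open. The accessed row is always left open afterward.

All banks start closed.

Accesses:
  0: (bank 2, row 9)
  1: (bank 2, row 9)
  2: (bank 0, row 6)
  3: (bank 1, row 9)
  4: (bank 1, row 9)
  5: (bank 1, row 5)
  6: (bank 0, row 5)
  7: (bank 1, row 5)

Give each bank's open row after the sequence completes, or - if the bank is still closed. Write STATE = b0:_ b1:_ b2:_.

#0 (2,9) E
#1 (2,9) H  (was 9)
#2 (0,6) E
#3 (1,9) E
#4 (1,9) H  (was 9)
#5 (1,5) C  (was 9)
#6 (0,5) C  (was 6)
#7 (1,5) H  (was 5)

STATE = b0:5 b1:5 b2:9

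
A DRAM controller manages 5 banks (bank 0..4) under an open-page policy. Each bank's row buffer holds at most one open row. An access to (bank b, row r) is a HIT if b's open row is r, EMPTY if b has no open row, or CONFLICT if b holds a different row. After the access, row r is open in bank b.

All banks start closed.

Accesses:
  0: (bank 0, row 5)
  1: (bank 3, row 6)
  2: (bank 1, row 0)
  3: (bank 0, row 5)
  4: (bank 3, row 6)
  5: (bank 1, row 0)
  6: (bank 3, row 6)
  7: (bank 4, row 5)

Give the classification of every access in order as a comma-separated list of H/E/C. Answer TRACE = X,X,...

TRACE = E,E,E,H,H,H,H,E

  [0] b0 r5: no row ⇒ E
  [1] b3 r6: no row ⇒ E
  [2] b1 r0: no row ⇒ E
  [3] b0 r5: had r5 ⇒ H
  [4] b3 r6: had r6 ⇒ H
  [5] b1 r0: had r0 ⇒ H
  [6] b3 r6: had r6 ⇒ H
  [7] b4 r5: no row ⇒ E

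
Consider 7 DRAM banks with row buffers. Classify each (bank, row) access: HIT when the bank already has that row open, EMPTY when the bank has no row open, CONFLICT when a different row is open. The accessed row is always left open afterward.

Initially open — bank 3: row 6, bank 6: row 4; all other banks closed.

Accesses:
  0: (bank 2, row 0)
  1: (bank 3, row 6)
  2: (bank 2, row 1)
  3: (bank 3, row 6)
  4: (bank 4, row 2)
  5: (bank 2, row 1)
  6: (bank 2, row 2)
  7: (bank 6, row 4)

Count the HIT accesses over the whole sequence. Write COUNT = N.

0: bank 2 row 0 — prev None → EMPTY
1: bank 3 row 6 — prev 6 → HIT
2: bank 2 row 1 — prev 0 → CONFLICT
3: bank 3 row 6 — prev 6 → HIT
4: bank 4 row 2 — prev None → EMPTY
5: bank 2 row 1 — prev 1 → HIT
6: bank 2 row 2 — prev 1 → CONFLICT
7: bank 6 row 4 — prev 4 → HIT

COUNT = 4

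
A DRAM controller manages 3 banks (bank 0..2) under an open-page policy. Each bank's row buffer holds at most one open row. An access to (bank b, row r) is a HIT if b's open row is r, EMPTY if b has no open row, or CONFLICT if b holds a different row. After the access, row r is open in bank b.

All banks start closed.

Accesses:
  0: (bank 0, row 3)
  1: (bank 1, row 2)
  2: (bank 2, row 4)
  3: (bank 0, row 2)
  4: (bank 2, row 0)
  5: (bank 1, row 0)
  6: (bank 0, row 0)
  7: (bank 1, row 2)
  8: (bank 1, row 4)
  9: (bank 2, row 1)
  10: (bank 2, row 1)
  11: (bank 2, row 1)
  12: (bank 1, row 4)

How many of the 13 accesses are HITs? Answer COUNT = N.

step 0: bank0 None->3 [EMPTY]
step 1: bank1 None->2 [EMPTY]
step 2: bank2 None->4 [EMPTY]
step 3: bank0 3->2 [CONFLICT]
step 4: bank2 4->0 [CONFLICT]
step 5: bank1 2->0 [CONFLICT]
step 6: bank0 2->0 [CONFLICT]
step 7: bank1 0->2 [CONFLICT]
step 8: bank1 2->4 [CONFLICT]
step 9: bank2 0->1 [CONFLICT]
step 10: bank2 1->1 [HIT]
step 11: bank2 1->1 [HIT]
step 12: bank1 4->4 [HIT]

COUNT = 3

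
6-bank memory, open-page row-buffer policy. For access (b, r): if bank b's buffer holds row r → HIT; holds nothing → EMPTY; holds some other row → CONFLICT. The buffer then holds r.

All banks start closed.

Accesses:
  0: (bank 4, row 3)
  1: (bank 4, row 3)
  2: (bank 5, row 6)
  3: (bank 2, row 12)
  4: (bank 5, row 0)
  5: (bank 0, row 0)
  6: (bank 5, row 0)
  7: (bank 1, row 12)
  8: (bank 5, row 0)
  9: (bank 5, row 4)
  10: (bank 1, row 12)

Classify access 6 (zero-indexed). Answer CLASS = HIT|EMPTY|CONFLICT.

  [0] b4 r3: no row ⇒ E
  [1] b4 r3: had r3 ⇒ H
  [2] b5 r6: no row ⇒ E
  [3] b2 r12: no row ⇒ E
  [4] b5 r0: had r6 ⇒ C
  [5] b0 r0: no row ⇒ E
  [6] b5 r0: had r0 ⇒ H
  [7] b1 r12: no row ⇒ E
  [8] b5 r0: had r0 ⇒ H
  [9] b5 r4: had r0 ⇒ C
  [10] b1 r12: had r12 ⇒ H

CLASS = HIT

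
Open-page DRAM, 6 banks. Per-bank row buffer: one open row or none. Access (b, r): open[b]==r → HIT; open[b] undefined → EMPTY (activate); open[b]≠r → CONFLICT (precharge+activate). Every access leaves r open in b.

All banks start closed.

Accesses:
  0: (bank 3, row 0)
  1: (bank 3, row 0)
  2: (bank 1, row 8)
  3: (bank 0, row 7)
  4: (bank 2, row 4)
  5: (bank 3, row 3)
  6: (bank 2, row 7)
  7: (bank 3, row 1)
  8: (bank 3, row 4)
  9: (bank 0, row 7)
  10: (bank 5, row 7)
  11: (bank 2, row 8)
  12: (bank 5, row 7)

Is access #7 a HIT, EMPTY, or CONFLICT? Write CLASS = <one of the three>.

  [0] b3 r0: no row ⇒ E
  [1] b3 r0: had r0 ⇒ H
  [2] b1 r8: no row ⇒ E
  [3] b0 r7: no row ⇒ E
  [4] b2 r4: no row ⇒ E
  [5] b3 r3: had r0 ⇒ C
  [6] b2 r7: had r4 ⇒ C
  [7] b3 r1: had r3 ⇒ C
  [8] b3 r4: had r1 ⇒ C
  [9] b0 r7: had r7 ⇒ H
  [10] b5 r7: no row ⇒ E
  [11] b2 r8: had r7 ⇒ C
  [12] b5 r7: had r7 ⇒ H

CLASS = CONFLICT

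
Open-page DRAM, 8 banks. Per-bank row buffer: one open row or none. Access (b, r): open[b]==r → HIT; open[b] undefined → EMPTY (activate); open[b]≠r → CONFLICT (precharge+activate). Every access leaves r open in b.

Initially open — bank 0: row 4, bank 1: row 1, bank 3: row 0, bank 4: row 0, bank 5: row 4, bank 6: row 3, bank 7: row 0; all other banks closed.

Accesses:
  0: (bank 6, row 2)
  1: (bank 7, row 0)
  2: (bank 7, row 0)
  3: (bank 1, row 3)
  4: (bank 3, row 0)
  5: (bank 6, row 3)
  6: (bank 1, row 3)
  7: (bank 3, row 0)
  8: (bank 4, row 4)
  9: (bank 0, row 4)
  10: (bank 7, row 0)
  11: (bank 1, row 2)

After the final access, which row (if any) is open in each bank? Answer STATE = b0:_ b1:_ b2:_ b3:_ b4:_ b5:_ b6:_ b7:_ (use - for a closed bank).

  [0] b6 r2: had r3 ⇒ C
  [1] b7 r0: had r0 ⇒ H
  [2] b7 r0: had r0 ⇒ H
  [3] b1 r3: had r1 ⇒ C
  [4] b3 r0: had r0 ⇒ H
  [5] b6 r3: had r2 ⇒ C
  [6] b1 r3: had r3 ⇒ H
  [7] b3 r0: had r0 ⇒ H
  [8] b4 r4: had r0 ⇒ C
  [9] b0 r4: had r4 ⇒ H
  [10] b7 r0: had r0 ⇒ H
  [11] b1 r2: had r3 ⇒ C

STATE = b0:4 b1:2 b2:- b3:0 b4:4 b5:4 b6:3 b7:0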